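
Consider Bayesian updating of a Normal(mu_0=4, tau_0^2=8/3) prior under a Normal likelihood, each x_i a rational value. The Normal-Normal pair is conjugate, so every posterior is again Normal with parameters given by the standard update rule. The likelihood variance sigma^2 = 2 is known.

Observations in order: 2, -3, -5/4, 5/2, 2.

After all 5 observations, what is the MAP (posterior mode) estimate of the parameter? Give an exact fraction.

obs 1: x=2 → posterior Normal(20/7, 8/7)
obs 2: x=-3 → posterior Normal(8/11, 8/11)
obs 3: x=-5/4 → posterior Normal(1/5, 8/15)
obs 4: x=5/2 → posterior Normal(13/19, 8/19)
obs 5: x=2 → posterior Normal(21/23, 8/23)

21/23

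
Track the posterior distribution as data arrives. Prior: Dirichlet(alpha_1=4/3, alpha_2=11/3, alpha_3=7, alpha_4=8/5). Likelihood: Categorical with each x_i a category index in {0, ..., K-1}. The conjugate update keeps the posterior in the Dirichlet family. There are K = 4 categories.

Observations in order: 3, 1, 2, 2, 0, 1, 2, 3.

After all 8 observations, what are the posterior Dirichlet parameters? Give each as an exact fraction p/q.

alpha_1=7/3, alpha_2=17/3, alpha_3=10, alpha_4=18/5

obs 1: x=3 → posterior Dirichlet(4/3, 11/3, 7, 13/5)
obs 2: x=1 → posterior Dirichlet(4/3, 14/3, 7, 13/5)
obs 3: x=2 → posterior Dirichlet(4/3, 14/3, 8, 13/5)
obs 4: x=2 → posterior Dirichlet(4/3, 14/3, 9, 13/5)
obs 5: x=0 → posterior Dirichlet(7/3, 14/3, 9, 13/5)
obs 6: x=1 → posterior Dirichlet(7/3, 17/3, 9, 13/5)
obs 7: x=2 → posterior Dirichlet(7/3, 17/3, 10, 13/5)
obs 8: x=3 → posterior Dirichlet(7/3, 17/3, 10, 18/5)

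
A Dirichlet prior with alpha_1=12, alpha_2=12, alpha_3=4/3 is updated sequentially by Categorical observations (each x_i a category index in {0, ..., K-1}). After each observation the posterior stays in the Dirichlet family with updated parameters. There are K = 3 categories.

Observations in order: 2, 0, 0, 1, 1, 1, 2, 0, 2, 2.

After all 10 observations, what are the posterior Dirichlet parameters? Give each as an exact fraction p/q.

obs 1: x=2 → posterior Dirichlet(12, 12, 7/3)
obs 2: x=0 → posterior Dirichlet(13, 12, 7/3)
obs 3: x=0 → posterior Dirichlet(14, 12, 7/3)
obs 4: x=1 → posterior Dirichlet(14, 13, 7/3)
obs 5: x=1 → posterior Dirichlet(14, 14, 7/3)
obs 6: x=1 → posterior Dirichlet(14, 15, 7/3)
obs 7: x=2 → posterior Dirichlet(14, 15, 10/3)
obs 8: x=0 → posterior Dirichlet(15, 15, 10/3)
obs 9: x=2 → posterior Dirichlet(15, 15, 13/3)
obs 10: x=2 → posterior Dirichlet(15, 15, 16/3)

alpha_1=15, alpha_2=15, alpha_3=16/3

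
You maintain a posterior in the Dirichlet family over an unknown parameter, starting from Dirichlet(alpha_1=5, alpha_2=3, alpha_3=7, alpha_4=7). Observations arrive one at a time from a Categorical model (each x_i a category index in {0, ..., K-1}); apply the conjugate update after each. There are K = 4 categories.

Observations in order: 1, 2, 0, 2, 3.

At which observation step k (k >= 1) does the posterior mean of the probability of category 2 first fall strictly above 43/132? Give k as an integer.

obs 1: x=1 → posterior Dirichlet(5, 4, 7, 7)
obs 2: x=2 → posterior Dirichlet(5, 4, 8, 7)
obs 3: x=0 → posterior Dirichlet(6, 4, 8, 7)
obs 4: x=2 → posterior Dirichlet(6, 4, 9, 7)
obs 5: x=3 → posterior Dirichlet(6, 4, 9, 8)

k = 2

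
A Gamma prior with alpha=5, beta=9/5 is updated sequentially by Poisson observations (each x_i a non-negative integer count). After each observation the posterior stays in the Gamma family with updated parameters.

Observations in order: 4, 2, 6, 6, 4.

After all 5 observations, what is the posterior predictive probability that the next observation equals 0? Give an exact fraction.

obs 1: x=4 → posterior Gamma(9, 14/5)
obs 2: x=2 → posterior Gamma(11, 19/5)
obs 3: x=6 → posterior Gamma(17, 24/5)
obs 4: x=6 → posterior Gamma(23, 29/5)
obs 5: x=4 → posterior Gamma(27, 34/5)

223836424621357374690277534580532098105344/9093778876146525519753713411306280250639479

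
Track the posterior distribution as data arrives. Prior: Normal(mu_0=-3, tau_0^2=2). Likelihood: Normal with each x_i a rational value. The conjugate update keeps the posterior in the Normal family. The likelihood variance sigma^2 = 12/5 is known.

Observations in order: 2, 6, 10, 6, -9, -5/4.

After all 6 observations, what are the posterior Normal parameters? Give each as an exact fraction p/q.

mu_0=203/144, tau_0^2=1/3

obs 1: x=2 → posterior Normal(-8/11, 12/11)
obs 2: x=6 → posterior Normal(11/8, 3/4)
obs 3: x=10 → posterior Normal(24/7, 4/7)
obs 4: x=6 → posterior Normal(51/13, 6/13)
obs 5: x=-9 → posterior Normal(57/31, 12/31)
obs 6: x=-5/4 → posterior Normal(203/144, 1/3)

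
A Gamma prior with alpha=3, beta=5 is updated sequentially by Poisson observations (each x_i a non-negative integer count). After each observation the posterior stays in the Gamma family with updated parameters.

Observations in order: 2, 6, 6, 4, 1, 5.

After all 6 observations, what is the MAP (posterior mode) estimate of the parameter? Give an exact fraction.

obs 1: x=2 → posterior Gamma(5, 6)
obs 2: x=6 → posterior Gamma(11, 7)
obs 3: x=6 → posterior Gamma(17, 8)
obs 4: x=4 → posterior Gamma(21, 9)
obs 5: x=1 → posterior Gamma(22, 10)
obs 6: x=5 → posterior Gamma(27, 11)

26/11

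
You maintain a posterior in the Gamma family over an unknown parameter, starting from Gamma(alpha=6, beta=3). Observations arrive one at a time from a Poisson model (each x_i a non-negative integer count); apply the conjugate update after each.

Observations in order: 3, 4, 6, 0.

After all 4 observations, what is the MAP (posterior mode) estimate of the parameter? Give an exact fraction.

obs 1: x=3 → posterior Gamma(9, 4)
obs 2: x=4 → posterior Gamma(13, 5)
obs 3: x=6 → posterior Gamma(19, 6)
obs 4: x=0 → posterior Gamma(19, 7)

18/7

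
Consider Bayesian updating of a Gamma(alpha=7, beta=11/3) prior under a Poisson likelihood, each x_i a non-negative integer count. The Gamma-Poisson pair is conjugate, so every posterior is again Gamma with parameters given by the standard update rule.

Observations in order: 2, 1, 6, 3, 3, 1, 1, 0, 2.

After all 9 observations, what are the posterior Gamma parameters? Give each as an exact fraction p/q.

obs 1: x=2 → posterior Gamma(9, 14/3)
obs 2: x=1 → posterior Gamma(10, 17/3)
obs 3: x=6 → posterior Gamma(16, 20/3)
obs 4: x=3 → posterior Gamma(19, 23/3)
obs 5: x=3 → posterior Gamma(22, 26/3)
obs 6: x=1 → posterior Gamma(23, 29/3)
obs 7: x=1 → posterior Gamma(24, 32/3)
obs 8: x=0 → posterior Gamma(24, 35/3)
obs 9: x=2 → posterior Gamma(26, 38/3)

alpha=26, beta=38/3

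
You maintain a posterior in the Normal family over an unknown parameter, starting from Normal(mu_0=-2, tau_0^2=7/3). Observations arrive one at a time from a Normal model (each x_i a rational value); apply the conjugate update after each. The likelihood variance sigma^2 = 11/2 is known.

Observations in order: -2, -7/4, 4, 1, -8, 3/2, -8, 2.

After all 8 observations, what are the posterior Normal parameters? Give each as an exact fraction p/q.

mu_0=-447/290, tau_0^2=77/145

obs 1: x=-2 → posterior Normal(-2, 77/47)
obs 2: x=-7/4 → posterior Normal(-237/122, 77/61)
obs 3: x=4 → posterior Normal(-5/6, 77/75)
obs 4: x=1 → posterior Normal(-97/178, 77/89)
obs 5: x=-8 → posterior Normal(-321/206, 77/103)
obs 6: x=3/2 → posterior Normal(-31/26, 77/117)
obs 7: x=-8 → posterior Normal(-503/262, 77/131)
obs 8: x=2 → posterior Normal(-447/290, 77/145)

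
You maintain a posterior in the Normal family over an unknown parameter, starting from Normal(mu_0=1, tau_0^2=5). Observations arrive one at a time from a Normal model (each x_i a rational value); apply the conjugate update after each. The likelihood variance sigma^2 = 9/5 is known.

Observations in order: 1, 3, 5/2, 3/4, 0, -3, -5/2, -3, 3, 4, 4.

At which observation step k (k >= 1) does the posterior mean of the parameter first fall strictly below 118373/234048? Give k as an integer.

k = 7

obs 1: x=1 → posterior Normal(1, 45/34)
obs 2: x=3 → posterior Normal(109/59, 45/59)
obs 3: x=5/2 → posterior Normal(49/24, 15/28)
obs 4: x=3/4 → posterior Normal(761/436, 45/109)
obs 5: x=0 → posterior Normal(761/536, 45/134)
obs 6: x=-3 → posterior Normal(461/636, 15/53)
obs 7: x=-5/2 → posterior Normal(211/736, 45/184)
obs 8: x=-3 → posterior Normal(-89/836, 45/209)
obs 9: x=3 → posterior Normal(211/936, 5/26)
obs 10: x=4 → posterior Normal(611/1036, 45/259)
obs 11: x=4 → posterior Normal(1011/1136, 45/284)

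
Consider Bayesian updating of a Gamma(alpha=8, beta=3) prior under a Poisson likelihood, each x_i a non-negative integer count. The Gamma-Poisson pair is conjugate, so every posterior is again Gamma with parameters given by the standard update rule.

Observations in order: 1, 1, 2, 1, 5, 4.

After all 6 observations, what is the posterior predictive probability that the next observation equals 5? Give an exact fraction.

3238911497281897344945609/50000000000000000000000000

obs 1: x=1 → posterior Gamma(9, 4)
obs 2: x=1 → posterior Gamma(10, 5)
obs 3: x=2 → posterior Gamma(12, 6)
obs 4: x=1 → posterior Gamma(13, 7)
obs 5: x=5 → posterior Gamma(18, 8)
obs 6: x=4 → posterior Gamma(22, 9)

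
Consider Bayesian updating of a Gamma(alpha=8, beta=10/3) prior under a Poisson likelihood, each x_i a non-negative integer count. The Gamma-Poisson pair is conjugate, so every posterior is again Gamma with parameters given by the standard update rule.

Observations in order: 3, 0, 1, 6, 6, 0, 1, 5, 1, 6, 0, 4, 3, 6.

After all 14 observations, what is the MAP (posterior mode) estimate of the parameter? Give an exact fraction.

obs 1: x=3 → posterior Gamma(11, 13/3)
obs 2: x=0 → posterior Gamma(11, 16/3)
obs 3: x=1 → posterior Gamma(12, 19/3)
obs 4: x=6 → posterior Gamma(18, 22/3)
obs 5: x=6 → posterior Gamma(24, 25/3)
obs 6: x=0 → posterior Gamma(24, 28/3)
obs 7: x=1 → posterior Gamma(25, 31/3)
obs 8: x=5 → posterior Gamma(30, 34/3)
obs 9: x=1 → posterior Gamma(31, 37/3)
obs 10: x=6 → posterior Gamma(37, 40/3)
obs 11: x=0 → posterior Gamma(37, 43/3)
obs 12: x=4 → posterior Gamma(41, 46/3)
obs 13: x=3 → posterior Gamma(44, 49/3)
obs 14: x=6 → posterior Gamma(50, 52/3)

147/52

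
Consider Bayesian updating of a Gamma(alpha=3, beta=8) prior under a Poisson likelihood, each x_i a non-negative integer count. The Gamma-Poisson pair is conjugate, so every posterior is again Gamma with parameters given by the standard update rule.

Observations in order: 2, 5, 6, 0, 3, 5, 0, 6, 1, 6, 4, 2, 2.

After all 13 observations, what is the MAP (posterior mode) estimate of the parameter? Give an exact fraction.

44/21

obs 1: x=2 → posterior Gamma(5, 9)
obs 2: x=5 → posterior Gamma(10, 10)
obs 3: x=6 → posterior Gamma(16, 11)
obs 4: x=0 → posterior Gamma(16, 12)
obs 5: x=3 → posterior Gamma(19, 13)
obs 6: x=5 → posterior Gamma(24, 14)
obs 7: x=0 → posterior Gamma(24, 15)
obs 8: x=6 → posterior Gamma(30, 16)
obs 9: x=1 → posterior Gamma(31, 17)
obs 10: x=6 → posterior Gamma(37, 18)
obs 11: x=4 → posterior Gamma(41, 19)
obs 12: x=2 → posterior Gamma(43, 20)
obs 13: x=2 → posterior Gamma(45, 21)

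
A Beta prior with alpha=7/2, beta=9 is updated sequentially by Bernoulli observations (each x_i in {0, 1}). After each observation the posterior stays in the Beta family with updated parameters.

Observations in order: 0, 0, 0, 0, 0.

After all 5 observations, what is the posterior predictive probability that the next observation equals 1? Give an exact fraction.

1/5

obs 1: x=0 → posterior Beta(7/2, 10)
obs 2: x=0 → posterior Beta(7/2, 11)
obs 3: x=0 → posterior Beta(7/2, 12)
obs 4: x=0 → posterior Beta(7/2, 13)
obs 5: x=0 → posterior Beta(7/2, 14)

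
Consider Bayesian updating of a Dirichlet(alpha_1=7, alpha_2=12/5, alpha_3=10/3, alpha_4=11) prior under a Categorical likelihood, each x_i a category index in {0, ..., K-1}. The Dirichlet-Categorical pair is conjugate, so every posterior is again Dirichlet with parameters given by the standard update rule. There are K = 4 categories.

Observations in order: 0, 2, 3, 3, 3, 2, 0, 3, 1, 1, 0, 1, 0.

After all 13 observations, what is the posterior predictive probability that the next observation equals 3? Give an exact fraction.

225/551

obs 1: x=0 → posterior Dirichlet(8, 12/5, 10/3, 11)
obs 2: x=2 → posterior Dirichlet(8, 12/5, 13/3, 11)
obs 3: x=3 → posterior Dirichlet(8, 12/5, 13/3, 12)
obs 4: x=3 → posterior Dirichlet(8, 12/5, 13/3, 13)
obs 5: x=3 → posterior Dirichlet(8, 12/5, 13/3, 14)
obs 6: x=2 → posterior Dirichlet(8, 12/5, 16/3, 14)
obs 7: x=0 → posterior Dirichlet(9, 12/5, 16/3, 14)
obs 8: x=3 → posterior Dirichlet(9, 12/5, 16/3, 15)
obs 9: x=1 → posterior Dirichlet(9, 17/5, 16/3, 15)
obs 10: x=1 → posterior Dirichlet(9, 22/5, 16/3, 15)
obs 11: x=0 → posterior Dirichlet(10, 22/5, 16/3, 15)
obs 12: x=1 → posterior Dirichlet(10, 27/5, 16/3, 15)
obs 13: x=0 → posterior Dirichlet(11, 27/5, 16/3, 15)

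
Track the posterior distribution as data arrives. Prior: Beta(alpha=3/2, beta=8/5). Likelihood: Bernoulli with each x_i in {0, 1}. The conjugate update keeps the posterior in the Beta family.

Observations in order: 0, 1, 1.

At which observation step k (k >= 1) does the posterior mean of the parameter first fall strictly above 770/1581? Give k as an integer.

obs 1: x=0 → posterior Beta(3/2, 13/5)
obs 2: x=1 → posterior Beta(5/2, 13/5)
obs 3: x=1 → posterior Beta(7/2, 13/5)

k = 2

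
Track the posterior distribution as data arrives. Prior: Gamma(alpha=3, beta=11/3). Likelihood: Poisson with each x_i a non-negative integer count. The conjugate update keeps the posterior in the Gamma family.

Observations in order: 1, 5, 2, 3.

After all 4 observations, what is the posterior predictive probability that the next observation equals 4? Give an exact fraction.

obs 1: x=1 → posterior Gamma(4, 14/3)
obs 2: x=5 → posterior Gamma(9, 17/3)
obs 3: x=2 → posterior Gamma(11, 20/3)
obs 4: x=3 → posterior Gamma(14, 23/3)

558716746661145047044755/7369877550003479716102144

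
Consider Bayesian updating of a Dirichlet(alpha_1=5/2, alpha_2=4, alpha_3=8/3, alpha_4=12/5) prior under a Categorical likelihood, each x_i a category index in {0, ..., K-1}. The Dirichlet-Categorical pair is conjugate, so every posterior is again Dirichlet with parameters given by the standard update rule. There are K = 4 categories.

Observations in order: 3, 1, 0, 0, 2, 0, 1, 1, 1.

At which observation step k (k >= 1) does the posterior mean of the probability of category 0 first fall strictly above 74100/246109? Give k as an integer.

k = 6

obs 1: x=3 → posterior Dirichlet(5/2, 4, 8/3, 17/5)
obs 2: x=1 → posterior Dirichlet(5/2, 5, 8/3, 17/5)
obs 3: x=0 → posterior Dirichlet(7/2, 5, 8/3, 17/5)
obs 4: x=0 → posterior Dirichlet(9/2, 5, 8/3, 17/5)
obs 5: x=2 → posterior Dirichlet(9/2, 5, 11/3, 17/5)
obs 6: x=0 → posterior Dirichlet(11/2, 5, 11/3, 17/5)
obs 7: x=1 → posterior Dirichlet(11/2, 6, 11/3, 17/5)
obs 8: x=1 → posterior Dirichlet(11/2, 7, 11/3, 17/5)
obs 9: x=1 → posterior Dirichlet(11/2, 8, 11/3, 17/5)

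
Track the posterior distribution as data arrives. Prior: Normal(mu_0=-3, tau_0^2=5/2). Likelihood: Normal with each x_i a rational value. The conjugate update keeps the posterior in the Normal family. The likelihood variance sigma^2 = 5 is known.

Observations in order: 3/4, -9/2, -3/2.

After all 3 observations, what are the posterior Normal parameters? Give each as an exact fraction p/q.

mu_0=-9/4, tau_0^2=1

obs 1: x=3/4 → posterior Normal(-7/4, 5/3)
obs 2: x=-9/2 → posterior Normal(-39/16, 5/4)
obs 3: x=-3/2 → posterior Normal(-9/4, 1)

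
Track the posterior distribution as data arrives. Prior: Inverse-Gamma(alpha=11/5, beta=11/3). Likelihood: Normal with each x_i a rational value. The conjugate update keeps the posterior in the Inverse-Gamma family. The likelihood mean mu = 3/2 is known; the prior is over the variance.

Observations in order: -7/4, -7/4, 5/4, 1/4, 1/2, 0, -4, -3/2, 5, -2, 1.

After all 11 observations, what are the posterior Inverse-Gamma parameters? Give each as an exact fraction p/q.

obs 1: x=-7/4 → posterior Inverse-Gamma(27/10, 859/96)
obs 2: x=-7/4 → posterior Inverse-Gamma(16/5, 683/48)
obs 3: x=5/4 → posterior Inverse-Gamma(37/10, 1369/96)
obs 4: x=1/4 → posterior Inverse-Gamma(21/5, 361/24)
obs 5: x=1/2 → posterior Inverse-Gamma(47/10, 373/24)
obs 6: x=0 → posterior Inverse-Gamma(26/5, 50/3)
obs 7: x=-4 → posterior Inverse-Gamma(57/10, 763/24)
obs 8: x=-3/2 → posterior Inverse-Gamma(31/5, 871/24)
obs 9: x=5 → posterior Inverse-Gamma(67/10, 509/12)
obs 10: x=-2 → posterior Inverse-Gamma(36/5, 1165/24)
obs 11: x=1 → posterior Inverse-Gamma(77/10, 146/3)

alpha=77/10, beta=146/3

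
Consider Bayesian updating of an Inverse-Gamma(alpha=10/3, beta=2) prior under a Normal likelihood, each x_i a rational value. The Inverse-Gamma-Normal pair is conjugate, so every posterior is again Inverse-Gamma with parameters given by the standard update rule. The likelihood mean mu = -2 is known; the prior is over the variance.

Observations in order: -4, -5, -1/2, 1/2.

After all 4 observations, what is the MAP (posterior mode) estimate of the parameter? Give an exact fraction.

obs 1: x=-4 → posterior Inverse-Gamma(23/6, 4)
obs 2: x=-5 → posterior Inverse-Gamma(13/3, 17/2)
obs 3: x=-1/2 → posterior Inverse-Gamma(29/6, 77/8)
obs 4: x=1/2 → posterior Inverse-Gamma(16/3, 51/4)

153/76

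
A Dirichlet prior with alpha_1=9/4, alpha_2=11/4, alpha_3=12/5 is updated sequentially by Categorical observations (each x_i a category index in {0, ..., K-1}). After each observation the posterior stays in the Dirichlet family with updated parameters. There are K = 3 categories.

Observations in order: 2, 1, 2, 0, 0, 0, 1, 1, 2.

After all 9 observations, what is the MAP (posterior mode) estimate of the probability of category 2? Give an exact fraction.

obs 1: x=2 → posterior Dirichlet(9/4, 11/4, 17/5)
obs 2: x=1 → posterior Dirichlet(9/4, 15/4, 17/5)
obs 3: x=2 → posterior Dirichlet(9/4, 15/4, 22/5)
obs 4: x=0 → posterior Dirichlet(13/4, 15/4, 22/5)
obs 5: x=0 → posterior Dirichlet(17/4, 15/4, 22/5)
obs 6: x=0 → posterior Dirichlet(21/4, 15/4, 22/5)
obs 7: x=1 → posterior Dirichlet(21/4, 19/4, 22/5)
obs 8: x=1 → posterior Dirichlet(21/4, 23/4, 22/5)
obs 9: x=2 → posterior Dirichlet(21/4, 23/4, 27/5)

22/67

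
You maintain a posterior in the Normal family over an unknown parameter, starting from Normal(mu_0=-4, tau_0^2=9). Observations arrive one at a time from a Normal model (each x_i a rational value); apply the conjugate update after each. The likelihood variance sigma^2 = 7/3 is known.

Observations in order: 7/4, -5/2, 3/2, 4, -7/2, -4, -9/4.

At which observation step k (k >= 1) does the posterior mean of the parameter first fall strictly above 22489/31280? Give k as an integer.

obs 1: x=7/4 → posterior Normal(77/136, 63/34)
obs 2: x=-5/2 → posterior Normal(-193/244, 63/61)
obs 3: x=3/2 → posterior Normal(-31/352, 63/88)
obs 4: x=4 → posterior Normal(401/460, 63/115)
obs 5: x=-7/2 → posterior Normal(23/568, 63/142)
obs 6: x=-4 → posterior Normal(-409/676, 63/169)
obs 7: x=-9/4 → posterior Normal(-163/196, 9/28)

k = 4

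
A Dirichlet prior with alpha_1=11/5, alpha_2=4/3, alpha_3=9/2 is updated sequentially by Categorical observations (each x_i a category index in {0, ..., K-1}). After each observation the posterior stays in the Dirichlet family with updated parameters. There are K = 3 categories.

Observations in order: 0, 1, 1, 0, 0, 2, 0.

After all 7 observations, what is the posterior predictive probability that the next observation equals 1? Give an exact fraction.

100/451

obs 1: x=0 → posterior Dirichlet(16/5, 4/3, 9/2)
obs 2: x=1 → posterior Dirichlet(16/5, 7/3, 9/2)
obs 3: x=1 → posterior Dirichlet(16/5, 10/3, 9/2)
obs 4: x=0 → posterior Dirichlet(21/5, 10/3, 9/2)
obs 5: x=0 → posterior Dirichlet(26/5, 10/3, 9/2)
obs 6: x=2 → posterior Dirichlet(26/5, 10/3, 11/2)
obs 7: x=0 → posterior Dirichlet(31/5, 10/3, 11/2)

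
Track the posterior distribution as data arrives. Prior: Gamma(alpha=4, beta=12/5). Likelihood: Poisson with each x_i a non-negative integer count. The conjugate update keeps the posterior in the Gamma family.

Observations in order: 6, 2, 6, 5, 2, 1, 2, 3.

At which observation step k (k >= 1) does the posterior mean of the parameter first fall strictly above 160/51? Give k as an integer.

k = 3

obs 1: x=6 → posterior Gamma(10, 17/5)
obs 2: x=2 → posterior Gamma(12, 22/5)
obs 3: x=6 → posterior Gamma(18, 27/5)
obs 4: x=5 → posterior Gamma(23, 32/5)
obs 5: x=2 → posterior Gamma(25, 37/5)
obs 6: x=1 → posterior Gamma(26, 42/5)
obs 7: x=2 → posterior Gamma(28, 47/5)
obs 8: x=3 → posterior Gamma(31, 52/5)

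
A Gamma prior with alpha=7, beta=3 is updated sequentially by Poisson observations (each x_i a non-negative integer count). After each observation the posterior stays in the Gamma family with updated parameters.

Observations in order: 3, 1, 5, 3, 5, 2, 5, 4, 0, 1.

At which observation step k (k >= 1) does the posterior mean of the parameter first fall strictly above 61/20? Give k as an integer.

obs 1: x=3 → posterior Gamma(10, 4)
obs 2: x=1 → posterior Gamma(11, 5)
obs 3: x=5 → posterior Gamma(16, 6)
obs 4: x=3 → posterior Gamma(19, 7)
obs 5: x=5 → posterior Gamma(24, 8)
obs 6: x=2 → posterior Gamma(26, 9)
obs 7: x=5 → posterior Gamma(31, 10)
obs 8: x=4 → posterior Gamma(35, 11)
obs 9: x=0 → posterior Gamma(35, 12)
obs 10: x=1 → posterior Gamma(36, 13)

k = 7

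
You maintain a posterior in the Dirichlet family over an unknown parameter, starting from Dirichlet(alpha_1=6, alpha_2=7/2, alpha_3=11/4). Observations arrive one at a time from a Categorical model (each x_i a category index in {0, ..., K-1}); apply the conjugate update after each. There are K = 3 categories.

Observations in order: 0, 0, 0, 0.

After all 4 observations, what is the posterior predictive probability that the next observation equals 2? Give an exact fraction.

obs 1: x=0 → posterior Dirichlet(7, 7/2, 11/4)
obs 2: x=0 → posterior Dirichlet(8, 7/2, 11/4)
obs 3: x=0 → posterior Dirichlet(9, 7/2, 11/4)
obs 4: x=0 → posterior Dirichlet(10, 7/2, 11/4)

11/65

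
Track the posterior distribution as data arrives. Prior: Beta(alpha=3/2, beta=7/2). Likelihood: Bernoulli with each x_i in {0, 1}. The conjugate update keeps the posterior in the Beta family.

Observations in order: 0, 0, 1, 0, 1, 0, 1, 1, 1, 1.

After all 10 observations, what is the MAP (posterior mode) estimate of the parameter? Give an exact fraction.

1/2

obs 1: x=0 → posterior Beta(3/2, 9/2)
obs 2: x=0 → posterior Beta(3/2, 11/2)
obs 3: x=1 → posterior Beta(5/2, 11/2)
obs 4: x=0 → posterior Beta(5/2, 13/2)
obs 5: x=1 → posterior Beta(7/2, 13/2)
obs 6: x=0 → posterior Beta(7/2, 15/2)
obs 7: x=1 → posterior Beta(9/2, 15/2)
obs 8: x=1 → posterior Beta(11/2, 15/2)
obs 9: x=1 → posterior Beta(13/2, 15/2)
obs 10: x=1 → posterior Beta(15/2, 15/2)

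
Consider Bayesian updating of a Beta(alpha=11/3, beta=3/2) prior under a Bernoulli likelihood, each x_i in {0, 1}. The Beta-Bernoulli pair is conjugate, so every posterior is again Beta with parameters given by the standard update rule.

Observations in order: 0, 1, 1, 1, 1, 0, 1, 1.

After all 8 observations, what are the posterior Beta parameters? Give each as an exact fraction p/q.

alpha=29/3, beta=7/2

obs 1: x=0 → posterior Beta(11/3, 5/2)
obs 2: x=1 → posterior Beta(14/3, 5/2)
obs 3: x=1 → posterior Beta(17/3, 5/2)
obs 4: x=1 → posterior Beta(20/3, 5/2)
obs 5: x=1 → posterior Beta(23/3, 5/2)
obs 6: x=0 → posterior Beta(23/3, 7/2)
obs 7: x=1 → posterior Beta(26/3, 7/2)
obs 8: x=1 → posterior Beta(29/3, 7/2)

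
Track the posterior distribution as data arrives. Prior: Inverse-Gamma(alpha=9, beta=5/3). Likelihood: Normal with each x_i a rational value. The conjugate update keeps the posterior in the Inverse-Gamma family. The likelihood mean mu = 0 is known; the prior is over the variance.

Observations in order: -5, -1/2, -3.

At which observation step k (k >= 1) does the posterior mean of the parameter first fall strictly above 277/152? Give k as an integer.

k = 3

obs 1: x=-5 → posterior Inverse-Gamma(19/2, 85/6)
obs 2: x=-1/2 → posterior Inverse-Gamma(10, 343/24)
obs 3: x=-3 → posterior Inverse-Gamma(21/2, 451/24)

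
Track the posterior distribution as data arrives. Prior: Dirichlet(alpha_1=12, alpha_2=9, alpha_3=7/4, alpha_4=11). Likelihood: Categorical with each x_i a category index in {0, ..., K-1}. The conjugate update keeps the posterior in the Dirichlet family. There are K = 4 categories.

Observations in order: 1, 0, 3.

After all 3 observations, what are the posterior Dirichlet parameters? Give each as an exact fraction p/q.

obs 1: x=1 → posterior Dirichlet(12, 10, 7/4, 11)
obs 2: x=0 → posterior Dirichlet(13, 10, 7/4, 11)
obs 3: x=3 → posterior Dirichlet(13, 10, 7/4, 12)

alpha_1=13, alpha_2=10, alpha_3=7/4, alpha_4=12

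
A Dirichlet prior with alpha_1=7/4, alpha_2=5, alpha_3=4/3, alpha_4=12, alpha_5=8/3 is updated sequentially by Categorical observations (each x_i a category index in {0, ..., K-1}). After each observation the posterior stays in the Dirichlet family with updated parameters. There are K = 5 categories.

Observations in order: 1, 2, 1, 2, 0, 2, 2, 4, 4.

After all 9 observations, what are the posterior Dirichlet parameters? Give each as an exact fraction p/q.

alpha_1=11/4, alpha_2=7, alpha_3=16/3, alpha_4=12, alpha_5=14/3

obs 1: x=1 → posterior Dirichlet(7/4, 6, 4/3, 12, 8/3)
obs 2: x=2 → posterior Dirichlet(7/4, 6, 7/3, 12, 8/3)
obs 3: x=1 → posterior Dirichlet(7/4, 7, 7/3, 12, 8/3)
obs 4: x=2 → posterior Dirichlet(7/4, 7, 10/3, 12, 8/3)
obs 5: x=0 → posterior Dirichlet(11/4, 7, 10/3, 12, 8/3)
obs 6: x=2 → posterior Dirichlet(11/4, 7, 13/3, 12, 8/3)
obs 7: x=2 → posterior Dirichlet(11/4, 7, 16/3, 12, 8/3)
obs 8: x=4 → posterior Dirichlet(11/4, 7, 16/3, 12, 11/3)
obs 9: x=4 → posterior Dirichlet(11/4, 7, 16/3, 12, 14/3)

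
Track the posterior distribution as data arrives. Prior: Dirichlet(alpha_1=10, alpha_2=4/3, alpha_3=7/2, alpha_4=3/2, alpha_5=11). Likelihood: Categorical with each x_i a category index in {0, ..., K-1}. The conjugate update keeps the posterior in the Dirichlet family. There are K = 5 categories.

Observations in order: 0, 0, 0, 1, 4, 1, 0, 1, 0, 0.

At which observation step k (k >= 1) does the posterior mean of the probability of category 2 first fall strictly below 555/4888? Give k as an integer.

k = 4

obs 1: x=0 → posterior Dirichlet(11, 4/3, 7/2, 3/2, 11)
obs 2: x=0 → posterior Dirichlet(12, 4/3, 7/2, 3/2, 11)
obs 3: x=0 → posterior Dirichlet(13, 4/3, 7/2, 3/2, 11)
obs 4: x=1 → posterior Dirichlet(13, 7/3, 7/2, 3/2, 11)
obs 5: x=4 → posterior Dirichlet(13, 7/3, 7/2, 3/2, 12)
obs 6: x=1 → posterior Dirichlet(13, 10/3, 7/2, 3/2, 12)
obs 7: x=0 → posterior Dirichlet(14, 10/3, 7/2, 3/2, 12)
obs 8: x=1 → posterior Dirichlet(14, 13/3, 7/2, 3/2, 12)
obs 9: x=0 → posterior Dirichlet(15, 13/3, 7/2, 3/2, 12)
obs 10: x=0 → posterior Dirichlet(16, 13/3, 7/2, 3/2, 12)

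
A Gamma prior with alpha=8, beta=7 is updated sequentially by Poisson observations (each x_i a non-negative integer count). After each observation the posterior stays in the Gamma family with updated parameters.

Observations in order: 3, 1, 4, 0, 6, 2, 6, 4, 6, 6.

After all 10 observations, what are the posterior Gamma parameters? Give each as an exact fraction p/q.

alpha=46, beta=17

obs 1: x=3 → posterior Gamma(11, 8)
obs 2: x=1 → posterior Gamma(12, 9)
obs 3: x=4 → posterior Gamma(16, 10)
obs 4: x=0 → posterior Gamma(16, 11)
obs 5: x=6 → posterior Gamma(22, 12)
obs 6: x=2 → posterior Gamma(24, 13)
obs 7: x=6 → posterior Gamma(30, 14)
obs 8: x=4 → posterior Gamma(34, 15)
obs 9: x=6 → posterior Gamma(40, 16)
obs 10: x=6 → posterior Gamma(46, 17)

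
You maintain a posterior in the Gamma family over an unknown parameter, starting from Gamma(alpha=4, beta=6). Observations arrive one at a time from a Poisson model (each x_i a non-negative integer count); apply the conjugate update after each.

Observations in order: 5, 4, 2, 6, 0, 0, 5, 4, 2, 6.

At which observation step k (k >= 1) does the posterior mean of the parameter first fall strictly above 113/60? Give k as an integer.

k = 4

obs 1: x=5 → posterior Gamma(9, 7)
obs 2: x=4 → posterior Gamma(13, 8)
obs 3: x=2 → posterior Gamma(15, 9)
obs 4: x=6 → posterior Gamma(21, 10)
obs 5: x=0 → posterior Gamma(21, 11)
obs 6: x=0 → posterior Gamma(21, 12)
obs 7: x=5 → posterior Gamma(26, 13)
obs 8: x=4 → posterior Gamma(30, 14)
obs 9: x=2 → posterior Gamma(32, 15)
obs 10: x=6 → posterior Gamma(38, 16)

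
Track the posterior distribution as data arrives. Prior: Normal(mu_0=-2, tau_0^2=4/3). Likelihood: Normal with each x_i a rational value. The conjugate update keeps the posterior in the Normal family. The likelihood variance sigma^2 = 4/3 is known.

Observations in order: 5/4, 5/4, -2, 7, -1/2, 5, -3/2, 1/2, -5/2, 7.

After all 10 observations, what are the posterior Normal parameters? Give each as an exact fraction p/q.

mu_0=27/22, tau_0^2=4/33

obs 1: x=5/4 → posterior Normal(-3/8, 2/3)
obs 2: x=5/4 → posterior Normal(1/6, 4/9)
obs 3: x=-2 → posterior Normal(-3/8, 1/3)
obs 4: x=7 → posterior Normal(11/10, 4/15)
obs 5: x=-1/2 → posterior Normal(5/6, 2/9)
obs 6: x=5 → posterior Normal(10/7, 4/21)
obs 7: x=-3/2 → posterior Normal(17/16, 1/6)
obs 8: x=1/2 → posterior Normal(1, 4/27)
obs 9: x=-5/2 → posterior Normal(13/20, 2/15)
obs 10: x=7 → posterior Normal(27/22, 4/33)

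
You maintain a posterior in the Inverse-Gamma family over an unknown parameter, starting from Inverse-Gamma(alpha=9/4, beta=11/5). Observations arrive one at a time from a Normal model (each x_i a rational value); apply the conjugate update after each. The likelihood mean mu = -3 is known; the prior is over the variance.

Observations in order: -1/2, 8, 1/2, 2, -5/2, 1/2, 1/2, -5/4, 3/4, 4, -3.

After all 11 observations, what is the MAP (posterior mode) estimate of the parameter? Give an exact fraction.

10391/700

obs 1: x=-1/2 → posterior Inverse-Gamma(11/4, 213/40)
obs 2: x=8 → posterior Inverse-Gamma(13/4, 2633/40)
obs 3: x=1/2 → posterior Inverse-Gamma(15/4, 1439/20)
obs 4: x=2 → posterior Inverse-Gamma(17/4, 1689/20)
obs 5: x=-5/2 → posterior Inverse-Gamma(19/4, 3383/40)
obs 6: x=1/2 → posterior Inverse-Gamma(21/4, 907/10)
obs 7: x=1/2 → posterior Inverse-Gamma(23/4, 3873/40)
obs 8: x=-5/4 → posterior Inverse-Gamma(25/4, 15737/160)
obs 9: x=3/4 → posterior Inverse-Gamma(27/4, 8431/80)
obs 10: x=4 → posterior Inverse-Gamma(29/4, 10391/80)
obs 11: x=-3 → posterior Inverse-Gamma(31/4, 10391/80)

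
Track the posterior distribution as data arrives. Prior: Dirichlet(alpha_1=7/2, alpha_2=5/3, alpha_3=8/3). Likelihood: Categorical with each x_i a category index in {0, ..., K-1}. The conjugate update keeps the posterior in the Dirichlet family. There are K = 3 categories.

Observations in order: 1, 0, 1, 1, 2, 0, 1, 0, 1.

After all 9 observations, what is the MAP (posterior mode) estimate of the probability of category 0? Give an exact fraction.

obs 1: x=1 → posterior Dirichlet(7/2, 8/3, 8/3)
obs 2: x=0 → posterior Dirichlet(9/2, 8/3, 8/3)
obs 3: x=1 → posterior Dirichlet(9/2, 11/3, 8/3)
obs 4: x=1 → posterior Dirichlet(9/2, 14/3, 8/3)
obs 5: x=2 → posterior Dirichlet(9/2, 14/3, 11/3)
obs 6: x=0 → posterior Dirichlet(11/2, 14/3, 11/3)
obs 7: x=1 → posterior Dirichlet(11/2, 17/3, 11/3)
obs 8: x=0 → posterior Dirichlet(13/2, 17/3, 11/3)
obs 9: x=1 → posterior Dirichlet(13/2, 20/3, 11/3)

33/83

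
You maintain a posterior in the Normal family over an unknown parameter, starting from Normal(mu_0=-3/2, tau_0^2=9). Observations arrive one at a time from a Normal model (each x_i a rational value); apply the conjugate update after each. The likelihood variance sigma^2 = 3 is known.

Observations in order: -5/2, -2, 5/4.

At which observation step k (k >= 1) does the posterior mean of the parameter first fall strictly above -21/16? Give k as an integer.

k = 3

obs 1: x=-5/2 → posterior Normal(-9/4, 9/4)
obs 2: x=-2 → posterior Normal(-15/7, 9/7)
obs 3: x=5/4 → posterior Normal(-9/8, 9/10)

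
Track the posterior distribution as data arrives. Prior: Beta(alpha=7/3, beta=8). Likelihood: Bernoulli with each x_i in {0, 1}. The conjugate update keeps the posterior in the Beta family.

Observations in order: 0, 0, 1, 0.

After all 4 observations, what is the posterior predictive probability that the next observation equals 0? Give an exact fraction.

33/43

obs 1: x=0 → posterior Beta(7/3, 9)
obs 2: x=0 → posterior Beta(7/3, 10)
obs 3: x=1 → posterior Beta(10/3, 10)
obs 4: x=0 → posterior Beta(10/3, 11)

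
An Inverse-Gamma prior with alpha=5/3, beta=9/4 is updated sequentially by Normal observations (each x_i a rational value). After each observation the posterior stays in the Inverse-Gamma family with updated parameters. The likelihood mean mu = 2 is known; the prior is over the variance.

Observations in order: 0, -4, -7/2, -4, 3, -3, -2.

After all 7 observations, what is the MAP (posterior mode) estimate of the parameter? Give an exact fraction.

obs 1: x=0 → posterior Inverse-Gamma(13/6, 17/4)
obs 2: x=-4 → posterior Inverse-Gamma(8/3, 89/4)
obs 3: x=-7/2 → posterior Inverse-Gamma(19/6, 299/8)
obs 4: x=-4 → posterior Inverse-Gamma(11/3, 443/8)
obs 5: x=3 → posterior Inverse-Gamma(25/6, 447/8)
obs 6: x=-3 → posterior Inverse-Gamma(14/3, 547/8)
obs 7: x=-2 → posterior Inverse-Gamma(31/6, 611/8)

1833/148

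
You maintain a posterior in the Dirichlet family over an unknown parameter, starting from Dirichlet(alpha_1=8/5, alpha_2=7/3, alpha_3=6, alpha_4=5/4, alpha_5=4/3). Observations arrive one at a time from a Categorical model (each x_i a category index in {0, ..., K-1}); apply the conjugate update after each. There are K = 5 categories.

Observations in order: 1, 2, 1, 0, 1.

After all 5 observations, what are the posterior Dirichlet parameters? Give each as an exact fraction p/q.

obs 1: x=1 → posterior Dirichlet(8/5, 10/3, 6, 5/4, 4/3)
obs 2: x=2 → posterior Dirichlet(8/5, 10/3, 7, 5/4, 4/3)
obs 3: x=1 → posterior Dirichlet(8/5, 13/3, 7, 5/4, 4/3)
obs 4: x=0 → posterior Dirichlet(13/5, 13/3, 7, 5/4, 4/3)
obs 5: x=1 → posterior Dirichlet(13/5, 16/3, 7, 5/4, 4/3)

alpha_1=13/5, alpha_2=16/3, alpha_3=7, alpha_4=5/4, alpha_5=4/3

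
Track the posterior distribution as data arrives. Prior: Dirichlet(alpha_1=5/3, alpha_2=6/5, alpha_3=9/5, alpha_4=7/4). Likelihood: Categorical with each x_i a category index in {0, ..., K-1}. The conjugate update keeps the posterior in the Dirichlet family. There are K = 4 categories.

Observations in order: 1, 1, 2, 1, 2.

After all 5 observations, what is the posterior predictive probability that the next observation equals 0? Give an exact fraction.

obs 1: x=1 → posterior Dirichlet(5/3, 11/5, 9/5, 7/4)
obs 2: x=1 → posterior Dirichlet(5/3, 16/5, 9/5, 7/4)
obs 3: x=2 → posterior Dirichlet(5/3, 16/5, 14/5, 7/4)
obs 4: x=1 → posterior Dirichlet(5/3, 21/5, 14/5, 7/4)
obs 5: x=2 → posterior Dirichlet(5/3, 21/5, 19/5, 7/4)

20/137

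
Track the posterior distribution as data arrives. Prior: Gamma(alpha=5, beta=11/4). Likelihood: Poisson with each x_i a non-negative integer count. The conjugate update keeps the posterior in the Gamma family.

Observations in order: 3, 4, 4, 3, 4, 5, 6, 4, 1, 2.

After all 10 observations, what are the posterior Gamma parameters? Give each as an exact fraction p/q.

obs 1: x=3 → posterior Gamma(8, 15/4)
obs 2: x=4 → posterior Gamma(12, 19/4)
obs 3: x=4 → posterior Gamma(16, 23/4)
obs 4: x=3 → posterior Gamma(19, 27/4)
obs 5: x=4 → posterior Gamma(23, 31/4)
obs 6: x=5 → posterior Gamma(28, 35/4)
obs 7: x=6 → posterior Gamma(34, 39/4)
obs 8: x=4 → posterior Gamma(38, 43/4)
obs 9: x=1 → posterior Gamma(39, 47/4)
obs 10: x=2 → posterior Gamma(41, 51/4)

alpha=41, beta=51/4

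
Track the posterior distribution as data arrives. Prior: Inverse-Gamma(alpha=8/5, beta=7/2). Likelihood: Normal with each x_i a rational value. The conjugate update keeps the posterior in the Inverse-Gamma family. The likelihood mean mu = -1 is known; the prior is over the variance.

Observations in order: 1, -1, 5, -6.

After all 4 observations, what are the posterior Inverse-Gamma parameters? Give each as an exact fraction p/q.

obs 1: x=1 → posterior Inverse-Gamma(21/10, 11/2)
obs 2: x=-1 → posterior Inverse-Gamma(13/5, 11/2)
obs 3: x=5 → posterior Inverse-Gamma(31/10, 47/2)
obs 4: x=-6 → posterior Inverse-Gamma(18/5, 36)

alpha=18/5, beta=36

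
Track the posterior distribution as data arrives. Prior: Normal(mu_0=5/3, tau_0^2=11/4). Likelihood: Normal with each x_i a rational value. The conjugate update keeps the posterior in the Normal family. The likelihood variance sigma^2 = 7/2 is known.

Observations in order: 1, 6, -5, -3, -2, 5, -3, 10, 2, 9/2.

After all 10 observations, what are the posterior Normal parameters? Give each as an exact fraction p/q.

obs 1: x=1 → posterior Normal(103/75, 77/50)
obs 2: x=6 → posterior Normal(301/108, 77/72)
obs 3: x=-5 → posterior Normal(136/141, 77/94)
obs 4: x=-3 → posterior Normal(37/174, 77/116)
obs 5: x=-2 → posterior Normal(-29/207, 77/138)
obs 6: x=5 → posterior Normal(17/30, 77/160)
obs 7: x=-3 → posterior Normal(37/273, 11/26)
obs 8: x=10 → posterior Normal(367/306, 77/204)
obs 9: x=2 → posterior Normal(433/339, 77/226)
obs 10: x=9/2 → posterior Normal(1163/744, 77/248)

mu_0=1163/744, tau_0^2=77/248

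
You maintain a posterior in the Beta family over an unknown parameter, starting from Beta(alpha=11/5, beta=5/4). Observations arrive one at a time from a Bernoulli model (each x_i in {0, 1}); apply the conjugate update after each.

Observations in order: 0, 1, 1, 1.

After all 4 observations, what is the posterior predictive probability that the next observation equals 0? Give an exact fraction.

45/149

obs 1: x=0 → posterior Beta(11/5, 9/4)
obs 2: x=1 → posterior Beta(16/5, 9/4)
obs 3: x=1 → posterior Beta(21/5, 9/4)
obs 4: x=1 → posterior Beta(26/5, 9/4)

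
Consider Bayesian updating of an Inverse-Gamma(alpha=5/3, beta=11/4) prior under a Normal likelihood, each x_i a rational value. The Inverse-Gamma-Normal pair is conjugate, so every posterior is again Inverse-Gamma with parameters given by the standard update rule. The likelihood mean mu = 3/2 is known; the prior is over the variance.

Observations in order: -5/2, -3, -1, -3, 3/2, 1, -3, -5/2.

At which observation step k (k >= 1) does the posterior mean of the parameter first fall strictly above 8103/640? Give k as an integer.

obs 1: x=-5/2 → posterior Inverse-Gamma(13/6, 43/4)
obs 2: x=-3 → posterior Inverse-Gamma(8/3, 167/8)
obs 3: x=-1 → posterior Inverse-Gamma(19/6, 24)
obs 4: x=-3 → posterior Inverse-Gamma(11/3, 273/8)
obs 5: x=3/2 → posterior Inverse-Gamma(25/6, 273/8)
obs 6: x=1 → posterior Inverse-Gamma(14/3, 137/4)
obs 7: x=-3 → posterior Inverse-Gamma(31/6, 355/8)
obs 8: x=-5/2 → posterior Inverse-Gamma(17/3, 419/8)

k = 4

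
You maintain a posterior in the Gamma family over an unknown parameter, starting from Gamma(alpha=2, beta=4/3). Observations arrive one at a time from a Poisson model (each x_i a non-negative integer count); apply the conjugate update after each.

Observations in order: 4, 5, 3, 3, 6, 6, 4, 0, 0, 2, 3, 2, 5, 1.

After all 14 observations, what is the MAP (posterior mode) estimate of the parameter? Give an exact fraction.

135/46

obs 1: x=4 → posterior Gamma(6, 7/3)
obs 2: x=5 → posterior Gamma(11, 10/3)
obs 3: x=3 → posterior Gamma(14, 13/3)
obs 4: x=3 → posterior Gamma(17, 16/3)
obs 5: x=6 → posterior Gamma(23, 19/3)
obs 6: x=6 → posterior Gamma(29, 22/3)
obs 7: x=4 → posterior Gamma(33, 25/3)
obs 8: x=0 → posterior Gamma(33, 28/3)
obs 9: x=0 → posterior Gamma(33, 31/3)
obs 10: x=2 → posterior Gamma(35, 34/3)
obs 11: x=3 → posterior Gamma(38, 37/3)
obs 12: x=2 → posterior Gamma(40, 40/3)
obs 13: x=5 → posterior Gamma(45, 43/3)
obs 14: x=1 → posterior Gamma(46, 46/3)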